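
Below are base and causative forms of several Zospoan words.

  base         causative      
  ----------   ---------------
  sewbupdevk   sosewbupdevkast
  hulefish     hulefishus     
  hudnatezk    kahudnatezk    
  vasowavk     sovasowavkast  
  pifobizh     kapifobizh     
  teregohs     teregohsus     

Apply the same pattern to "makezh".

kamakezh

"makezh" has second-to-last letter 'z'. The stems whose second-to-last letter is 'z' (hudnatezk → kahudnatezk, pifobizh → kapifobizh) add the prefix ka-.
The other patterns: stems whose second-to-last letter is 'v' add so- … -ast around the stem; stems whose second-to-last letter is 'h' or 's' add -us.
So makezh → kamakezh.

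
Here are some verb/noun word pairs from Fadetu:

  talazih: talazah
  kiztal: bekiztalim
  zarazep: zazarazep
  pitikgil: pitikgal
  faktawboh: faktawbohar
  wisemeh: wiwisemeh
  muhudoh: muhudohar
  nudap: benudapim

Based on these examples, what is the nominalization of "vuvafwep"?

vuvuvafwep

muhudoh and wisemeh both end in -h yet inflect differently (muhudohar, wiwisemeh), so the final letter is not what conditions the rule; the last vowel is.
"vuvafwep" has last vowel 'e'. The stems whose last vowel is 'e' (wisemeh → wiwisemeh, zarazep → zazarazep) repeat the first consonant+vowel as a prefix.
The other patterns: stems whose last vowel is 'o' add -ar; stems whose last vowel is 'a' add be- … -im around the stem; stems whose last vowel is 'i' change the last vowel to 'a'.
So vuvafwep → vuvuvafwep.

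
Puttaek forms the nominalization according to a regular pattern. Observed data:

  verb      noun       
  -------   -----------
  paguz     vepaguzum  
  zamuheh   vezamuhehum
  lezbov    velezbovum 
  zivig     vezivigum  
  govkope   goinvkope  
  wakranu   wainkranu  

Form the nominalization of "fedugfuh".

zamuheh and govkope both have last vowel 'e' yet inflect differently (vezamuhehum, goinvkope), so the last vowel is not what conditions the rule; whether the stem ends in a vowel or a consonant is.
"fedugfuh" ends in a consonant. The stems ending in a consonant (paguz → vepaguzum, zamuheh → vezamuhehum, lezbov → velezbovum) add ve- … -um around the stem.
The other pattern: stems ending in a vowel insert -in- after the first vowel.
So fedugfuh → vefedugfuhum.

vefedugfuhum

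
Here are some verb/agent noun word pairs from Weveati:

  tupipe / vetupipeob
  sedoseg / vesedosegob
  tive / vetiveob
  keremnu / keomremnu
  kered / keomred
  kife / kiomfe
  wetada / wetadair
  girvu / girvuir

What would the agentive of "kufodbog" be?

kuomfodbog

"kufodbog" begins with k-. The stems beginning with k- (keremnu → keomremnu, kered → keomred, kife → kiomfe) insert -om- after the first vowel.
The other patterns: stems beginning with s- or t- add ve- … -ob around the stem; stems beginning with g- or w- add -ir.
So kufodbog → kuomfodbog.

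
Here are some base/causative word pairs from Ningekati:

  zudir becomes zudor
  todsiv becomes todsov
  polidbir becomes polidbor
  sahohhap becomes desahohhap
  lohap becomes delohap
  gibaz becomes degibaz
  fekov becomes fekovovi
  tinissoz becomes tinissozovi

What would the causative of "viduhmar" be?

todsiv and fekov both end in -v yet inflect differently (todsov, fekovovi), so the final letter is not what conditions the rule; the last vowel is.
"viduhmar" has last vowel 'a'. The stems whose last vowel is 'a' (sahohhap → desahohhap, lohap → delohap, gibaz → degibaz) add the prefix de-.
The other patterns: stems whose last vowel is 'i' change the last vowel to 'o'; stems whose last vowel is 'o' add -ovi.
So viduhmar → deviduhmar.

deviduhmar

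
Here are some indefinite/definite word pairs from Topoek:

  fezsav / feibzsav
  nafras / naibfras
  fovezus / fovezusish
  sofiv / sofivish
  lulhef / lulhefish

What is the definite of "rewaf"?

reibwaf

"rewaf" has last vowel 'a'. The stems whose last vowel is 'a' (fezsav → feibzsav, nafras → naibfras) insert -ib- after the first vowel.
So rewaf → reibwaf.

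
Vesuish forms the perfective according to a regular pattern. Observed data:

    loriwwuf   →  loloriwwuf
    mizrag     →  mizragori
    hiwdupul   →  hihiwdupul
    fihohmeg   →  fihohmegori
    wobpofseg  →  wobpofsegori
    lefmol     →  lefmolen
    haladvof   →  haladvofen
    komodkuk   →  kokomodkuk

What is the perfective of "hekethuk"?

hehekethuk

hiwdupul and lefmol both end in -l yet inflect differently (hihiwdupul, lefmolen), so the final letter is not what conditions the rule; the last vowel is.
"hekethuk" has last vowel 'u'. The stems whose last vowel is 'u' (hiwdupul → hihiwdupul, loriwwuf → loloriwwuf, komodkuk → kokomodkuk) repeat the first consonant+vowel as a prefix.
The other patterns: stems whose last vowel is 'o' add -en; stems whose last vowel is 'a' or 'e' add -ori.
So hekethuk → hehekethuk.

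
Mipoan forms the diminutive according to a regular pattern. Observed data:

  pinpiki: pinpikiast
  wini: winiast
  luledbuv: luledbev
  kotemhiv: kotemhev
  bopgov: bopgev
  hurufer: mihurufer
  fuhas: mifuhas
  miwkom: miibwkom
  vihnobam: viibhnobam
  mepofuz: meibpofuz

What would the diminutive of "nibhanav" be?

pinpiki and kotemhiv both have last vowel 'i' yet inflect differently (pinpikiast, kotemhev), so the last vowel is not what conditions the rule; the final letter is.
"nibhanav" ends in -v. The stems ending in -v (luledbuv → luledbev, kotemhiv → kotemhev, bopgov → bopgev) change the last vowel to 'e'.
So nibhanav → nibhanev.

nibhanev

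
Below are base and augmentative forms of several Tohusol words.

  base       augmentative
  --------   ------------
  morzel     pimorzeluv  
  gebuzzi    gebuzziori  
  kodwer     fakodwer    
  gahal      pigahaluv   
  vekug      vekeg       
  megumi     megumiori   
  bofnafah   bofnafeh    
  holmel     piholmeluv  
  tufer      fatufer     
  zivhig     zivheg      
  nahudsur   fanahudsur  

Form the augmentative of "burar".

faburar

morzel and tufer both have last vowel 'e' yet inflect differently (pimorzeluv, fatufer), so the last vowel is not what conditions the rule; the final letter is.
"burar" ends in -r. The stems ending in -r (tufer → fatufer, kodwer → fakodwer, nahudsur → fanahudsur) add the prefix fa-.
So burar → faburar.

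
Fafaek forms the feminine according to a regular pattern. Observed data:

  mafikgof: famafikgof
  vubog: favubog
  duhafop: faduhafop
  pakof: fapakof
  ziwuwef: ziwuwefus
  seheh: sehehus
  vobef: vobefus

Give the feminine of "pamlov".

mafikgof and ziwuwef both end in -f yet inflect differently (famafikgof, ziwuwefus), so the final letter is not what conditions the rule; the last vowel is.
"pamlov" has last vowel 'o'. The stems whose last vowel is 'o' (mafikgof → famafikgof, vubog → favubog, duhafop → faduhafop) add the prefix fa-.
So pamlov → fapamlov.

fapamlov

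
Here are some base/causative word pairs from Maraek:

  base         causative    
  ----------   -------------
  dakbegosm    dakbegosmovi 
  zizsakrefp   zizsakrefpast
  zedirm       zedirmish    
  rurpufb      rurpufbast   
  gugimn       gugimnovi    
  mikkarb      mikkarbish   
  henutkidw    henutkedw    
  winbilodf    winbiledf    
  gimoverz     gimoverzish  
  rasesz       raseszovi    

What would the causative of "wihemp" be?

"wihemp" has second-to-last letter 'm'. The one such stem in the data (gugimn → gugimnovi) adds -ovi, so the same rule applies.
The other patterns: stems whose second-to-last letter is 'f' add -ast; stems whose second-to-last letter is 'r' add -ish; stems whose second-to-last letter is 'd' change the last vowel to 'e'.
So wihemp → wihempovi.

wihempovi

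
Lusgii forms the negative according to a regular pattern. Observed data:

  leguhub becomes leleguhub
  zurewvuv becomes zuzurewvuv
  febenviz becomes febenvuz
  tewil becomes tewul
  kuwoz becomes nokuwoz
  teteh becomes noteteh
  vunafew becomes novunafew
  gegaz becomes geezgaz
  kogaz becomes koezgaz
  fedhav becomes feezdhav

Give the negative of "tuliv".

tuluv

febenviz and kuwoz both end in -z yet inflect differently (febenvuz, nokuwoz), so the final letter is not what conditions the rule; the last vowel is.
"tuliv" has last vowel 'i'. The stems whose last vowel is 'i' (febenviz → febenvuz, tewil → tewul) change the last vowel to 'u'.
So tuliv → tuluv.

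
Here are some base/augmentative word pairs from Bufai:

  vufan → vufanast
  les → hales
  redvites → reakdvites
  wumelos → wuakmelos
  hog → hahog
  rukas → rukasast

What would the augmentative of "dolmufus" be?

doaklmufus

les and rukas both end in -s yet inflect differently (hales, rukasast), so the final letter is not what conditions the rule; the number of vowels is.
"dolmufus" has 3 vowels. The stems with 3 vowels (wumelos → wuakmelos, redvites → reakdvites) insert -ak- after the first vowel.
So dolmufus → doaklmufus.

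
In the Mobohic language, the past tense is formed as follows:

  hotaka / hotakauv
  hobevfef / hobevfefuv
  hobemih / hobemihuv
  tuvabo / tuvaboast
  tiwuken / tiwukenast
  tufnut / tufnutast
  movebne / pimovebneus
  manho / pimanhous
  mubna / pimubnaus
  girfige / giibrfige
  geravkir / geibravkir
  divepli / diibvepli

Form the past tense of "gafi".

tuvabo and manho both end in -o yet inflect differently (tuvaboast, pimanhous), so the final letter is not what conditions the rule; the first letter is.
"gafi" begins with g-. The stems beginning with g- (girfige → giibrfige, geravkir → geibravkir) insert -ib- after the first vowel.
The other patterns: stems beginning with h- add -uv; stems beginning with t- add -ast; stems beginning with m- add pi- … -us around the stem.
So gafi → gaibfi.

gaibfi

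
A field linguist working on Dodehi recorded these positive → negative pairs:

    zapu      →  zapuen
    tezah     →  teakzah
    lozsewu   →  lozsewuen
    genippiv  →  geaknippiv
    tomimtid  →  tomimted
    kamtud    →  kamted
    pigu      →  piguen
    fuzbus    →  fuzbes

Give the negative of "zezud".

"zezud" ends in -d. The stems ending in -d (kamtud → kamted, tomimtid → tomimted) change the last vowel to 'e'.
The other patterns: stems ending in -u add -en; stems ending in -h or -v insert -ak- after the first vowel.
So zezud → zezed.

zezed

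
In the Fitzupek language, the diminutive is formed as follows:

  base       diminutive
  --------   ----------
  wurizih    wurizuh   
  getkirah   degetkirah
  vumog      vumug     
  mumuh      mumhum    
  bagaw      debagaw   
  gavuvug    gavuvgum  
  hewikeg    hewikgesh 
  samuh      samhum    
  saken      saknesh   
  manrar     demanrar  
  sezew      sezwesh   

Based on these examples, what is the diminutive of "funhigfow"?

funhigfuw

vumog and hewikeg both end in -g yet inflect differently (vumug, hewikgesh), so the final letter is not what conditions the rule; the last vowel is.
"funhigfow" has last vowel 'o'. The one such stem in the data (vumog → vumug) changes the last vowel to 'u' (as does wurizih), so the same rule applies.
So funhigfow → funhigfuw.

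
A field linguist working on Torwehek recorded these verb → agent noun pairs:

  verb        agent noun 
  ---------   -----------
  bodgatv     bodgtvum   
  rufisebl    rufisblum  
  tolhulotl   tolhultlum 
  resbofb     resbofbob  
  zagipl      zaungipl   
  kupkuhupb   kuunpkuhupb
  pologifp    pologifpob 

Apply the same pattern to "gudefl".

tolhulotl and zagipl both end in -l yet inflect differently (tolhultlum, zaungipl), so the final letter is not what conditions the rule; the second-to-last letter is.
"gudefl" has second-to-last letter 'f'. The stems whose second-to-last letter is 'f' (pologifp → pologifpob, resbofb → resbofbob) add -ob.
The other patterns: stems whose second-to-last letter is 'b' or 't' delete the last vowel and add -um; stems whose second-to-last letter is 'p' insert -un- after the first vowel.
So gudefl → gudeflob.

gudeflob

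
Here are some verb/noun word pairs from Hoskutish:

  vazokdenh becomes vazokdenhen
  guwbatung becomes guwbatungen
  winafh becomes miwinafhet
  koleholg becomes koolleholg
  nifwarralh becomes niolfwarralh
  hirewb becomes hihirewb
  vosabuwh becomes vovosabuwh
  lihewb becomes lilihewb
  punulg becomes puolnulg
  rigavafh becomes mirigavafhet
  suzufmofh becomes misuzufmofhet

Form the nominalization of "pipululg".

piolpululg

"pipululg" has second-to-last letter 'l'. The stems whose second-to-last letter is 'l' (punulg → puolnulg, nifwarralh → niolfwarralh, koleholg → koolleholg) insert -ol- after the first vowel.
So pipululg → piolpululg.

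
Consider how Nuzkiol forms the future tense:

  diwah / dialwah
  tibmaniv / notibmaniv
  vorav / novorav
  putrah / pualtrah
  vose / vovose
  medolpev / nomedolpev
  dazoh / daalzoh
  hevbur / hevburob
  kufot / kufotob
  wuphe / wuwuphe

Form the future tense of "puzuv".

putrah and vorav both have last vowel 'a' yet inflect differently (pualtrah, novorav), so the last vowel is not what conditions the rule; the final letter is.
"puzuv" ends in -v. The stems ending in -v (vorav → novorav, medolpev → nomedolpev, tibmaniv → notibmaniv) add the prefix no-.
So puzuv → nopuzuv.

nopuzuv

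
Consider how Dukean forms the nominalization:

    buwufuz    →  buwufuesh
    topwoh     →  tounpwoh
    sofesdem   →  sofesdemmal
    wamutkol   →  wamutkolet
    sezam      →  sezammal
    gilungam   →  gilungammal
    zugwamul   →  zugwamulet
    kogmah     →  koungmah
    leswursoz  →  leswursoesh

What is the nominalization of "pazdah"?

paunzdah

wamutkol and leswursoz both have last vowel 'o' yet inflect differently (wamutkolet, leswursoesh), so the last vowel is not what conditions the rule; the final letter is.
"pazdah" ends in -h. The stems ending in -h (topwoh → tounpwoh, kogmah → koungmah) insert -un- after the first vowel.
The other patterns: stems ending in -l add -et; stems ending in -z drop the final letter and add -esh; stems ending in -m double the final consonant and add -al.
So pazdah → paunzdah.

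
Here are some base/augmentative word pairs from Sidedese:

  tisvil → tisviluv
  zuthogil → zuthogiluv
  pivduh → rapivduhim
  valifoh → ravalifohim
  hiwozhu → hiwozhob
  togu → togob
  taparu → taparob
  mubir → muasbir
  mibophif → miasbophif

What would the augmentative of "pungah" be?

rapungahim

"pungah" ends in -h. The stems ending in -h (pivduh → rapivduhim, valifoh → ravalifohim) add ra- … -im around the stem.
The other patterns: stems ending in -l add -uv; stems ending in -u drop the final letter and add -ob; stems ending in -f or -r insert -as- after the first vowel.
So pungah → rapungahim.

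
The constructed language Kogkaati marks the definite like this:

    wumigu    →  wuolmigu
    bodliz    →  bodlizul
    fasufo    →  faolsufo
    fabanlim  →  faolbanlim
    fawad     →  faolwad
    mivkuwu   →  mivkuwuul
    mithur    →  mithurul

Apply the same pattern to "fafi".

mivkuwu and wumigu both end in -u yet inflect differently (mivkuwuul, wuolmigu), so the final letter is not what conditions the rule; the first letter is.
"fafi" begins with f-. The stems beginning with f- (fabanlim → faolbanlim, fasufo → faolsufo, fawad → faolwad) insert -ol- after the first vowel.
The other pattern: stems beginning with b- or m- add -ul.
So fafi → faolfi.

faolfi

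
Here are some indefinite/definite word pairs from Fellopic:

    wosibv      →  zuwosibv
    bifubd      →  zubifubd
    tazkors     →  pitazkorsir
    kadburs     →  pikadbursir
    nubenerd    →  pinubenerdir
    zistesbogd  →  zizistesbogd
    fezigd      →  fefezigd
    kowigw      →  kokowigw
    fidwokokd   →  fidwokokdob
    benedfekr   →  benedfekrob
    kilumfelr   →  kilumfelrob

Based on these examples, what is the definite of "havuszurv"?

pihavuszurvir

bifubd and nubenerd both end in -d yet inflect differently (zubifubd, pinubenerdir), so the final letter is not what conditions the rule; the second-to-last letter is.
"havuszurv" has second-to-last letter 'r'. The stems whose second-to-last letter is 'r' (tazkors → pitazkorsir, kadburs → pikadbursir, nubenerd → pinubenerdir) add pi- … -ir around the stem.
So havuszurv → pihavuszurvir.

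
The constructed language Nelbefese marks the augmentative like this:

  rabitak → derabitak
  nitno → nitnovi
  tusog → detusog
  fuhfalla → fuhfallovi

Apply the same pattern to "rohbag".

derohbag

rabitak and fuhfalla both have last vowel 'a' yet inflect differently (derabitak, fuhfallovi), so the last vowel is not what conditions the rule; whether the stem ends in a vowel or a consonant is.
"rohbag" ends in a consonant. The stems ending in a consonant (rabitak → derabitak, tusog → detusog) add the prefix de-.
So rohbag → derohbag.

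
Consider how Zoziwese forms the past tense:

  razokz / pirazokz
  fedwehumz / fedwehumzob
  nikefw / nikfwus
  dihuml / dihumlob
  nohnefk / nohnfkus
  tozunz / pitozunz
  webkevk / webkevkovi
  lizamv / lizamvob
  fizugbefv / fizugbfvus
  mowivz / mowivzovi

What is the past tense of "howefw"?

mowivz and fedwehumz both end in -z yet inflect differently (mowivzovi, fedwehumzob), so the final letter is not what conditions the rule; the second-to-last letter is.
"howefw" has second-to-last letter 'f'. The stems whose second-to-last letter is 'f' (fizugbefv → fizugbfvus, nikefw → nikfwus, nohnefk → nohnfkus) delete the last vowel and add -us.
So howefw → howfwus.

howfwus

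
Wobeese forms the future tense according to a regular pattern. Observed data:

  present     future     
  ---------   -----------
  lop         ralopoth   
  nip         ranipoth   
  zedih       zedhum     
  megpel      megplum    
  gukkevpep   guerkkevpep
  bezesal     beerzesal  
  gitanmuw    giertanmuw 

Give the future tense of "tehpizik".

teerhpizik

lop and gukkevpep both end in -p yet inflect differently (ralopoth, guerkkevpep), so the final letter is not what conditions the rule; the number of vowels is.
"tehpizik" has 3 vowels. The stems with 3 vowels (gukkevpep → guerkkevpep, bezesal → beerzesal, gitanmuw → giertanmuw) insert -er- after the first vowel.
The other patterns: stems with 1 vowel add ra- … -oth around the stem; stems with 2 vowels delete the last vowel and add -um.
So tehpizik → teerhpizik.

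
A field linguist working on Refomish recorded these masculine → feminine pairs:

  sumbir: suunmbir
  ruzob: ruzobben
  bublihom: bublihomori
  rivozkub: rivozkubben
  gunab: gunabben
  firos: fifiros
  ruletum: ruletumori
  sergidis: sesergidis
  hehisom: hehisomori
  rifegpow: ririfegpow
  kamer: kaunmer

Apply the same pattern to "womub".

rivozkub and ruletum both have last vowel 'u' yet inflect differently (rivozkubben, ruletumori), so the last vowel is not what conditions the rule; the final letter is.
"womub" ends in -b. The stems ending in -b (rivozkub → rivozkubben, gunab → gunabben, ruzob → ruzobben) double the final consonant and add -en.
So womub → womubben.

womubben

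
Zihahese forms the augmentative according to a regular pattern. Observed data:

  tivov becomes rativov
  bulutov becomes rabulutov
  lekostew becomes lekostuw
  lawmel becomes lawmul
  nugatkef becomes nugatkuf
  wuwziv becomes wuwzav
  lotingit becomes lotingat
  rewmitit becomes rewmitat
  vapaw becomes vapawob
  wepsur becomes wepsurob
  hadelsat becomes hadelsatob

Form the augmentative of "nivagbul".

tivov and wuwziv both end in -v yet inflect differently (rativov, wuwzav), so the final letter is not what conditions the rule; the last vowel is.
"nivagbul" has last vowel 'u'. The one such stem in the data (wepsur → wepsurob) adds -ob, so the same rule applies.
The other patterns: stems whose last vowel is 'o' add the prefix ra-; stems whose last vowel is 'e' change the last vowel to 'u'; stems whose last vowel is 'i' change the last vowel to 'a'.
So nivagbul → nivagbulob.

nivagbulob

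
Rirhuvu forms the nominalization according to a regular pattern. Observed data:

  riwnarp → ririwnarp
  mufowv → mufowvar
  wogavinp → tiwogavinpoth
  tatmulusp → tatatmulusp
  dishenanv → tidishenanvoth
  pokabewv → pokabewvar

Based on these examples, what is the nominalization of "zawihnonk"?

mufowv and dishenanv both end in -v yet inflect differently (mufowvar, tidishenanvoth), so the final letter is not what conditions the rule; the second-to-last letter is.
"zawihnonk" has second-to-last letter 'n'. The stems whose second-to-last letter is 'n' (dishenanv → tidishenanvoth, wogavinp → tiwogavinpoth) add ti- … -oth around the stem.
So zawihnonk → tizawihnonkoth.

tizawihnonkoth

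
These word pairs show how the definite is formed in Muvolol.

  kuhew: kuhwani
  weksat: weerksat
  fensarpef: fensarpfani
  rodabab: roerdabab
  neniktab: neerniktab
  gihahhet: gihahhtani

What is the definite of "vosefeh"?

weksat and gihahhet both end in -t yet inflect differently (weerksat, gihahhtani), so the final letter is not what conditions the rule; the last vowel is.
"vosefeh" has last vowel 'e'. The stems whose last vowel is 'e' (kuhew → kuhwani, gihahhet → gihahhtani, fensarpef → fensarpfani) delete the last vowel and add -ani.
The other pattern: stems whose last vowel is 'a' insert -er- after the first vowel.
So vosefeh → vosefhani.

vosefhani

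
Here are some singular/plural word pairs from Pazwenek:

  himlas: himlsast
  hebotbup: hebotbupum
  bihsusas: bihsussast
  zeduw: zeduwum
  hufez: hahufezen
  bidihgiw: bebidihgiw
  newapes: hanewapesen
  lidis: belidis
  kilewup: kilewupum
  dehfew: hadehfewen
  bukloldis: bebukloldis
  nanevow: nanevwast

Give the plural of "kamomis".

bidihgiw and zeduw both end in -w yet inflect differently (bebidihgiw, zeduwum), so the final letter is not what conditions the rule; the last vowel is.
"kamomis" has last vowel 'i'. The stems whose last vowel is 'i' (bidihgiw → bebidihgiw, lidis → belidis, bukloldis → bebukloldis) add the prefix be-.
The other patterns: stems whose last vowel is 'u' add -um; stems whose last vowel is 'a' or 'o' delete the last vowel and add -ast; stems whose last vowel is 'e' add ha- … -en around the stem.
So kamomis → bekamomis.

bekamomis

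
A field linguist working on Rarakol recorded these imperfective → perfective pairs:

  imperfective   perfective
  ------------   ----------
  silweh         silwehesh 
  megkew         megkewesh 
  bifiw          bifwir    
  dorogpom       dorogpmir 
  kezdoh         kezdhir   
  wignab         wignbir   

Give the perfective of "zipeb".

zipebesh

megkew and bifiw both end in -w yet inflect differently (megkewesh, bifwir), so the final letter is not what conditions the rule; the last vowel is.
"zipeb" has last vowel 'e'. The stems whose last vowel is 'e' (silweh → silwehesh, megkew → megkewesh) add -esh.
So zipeb → zipebesh.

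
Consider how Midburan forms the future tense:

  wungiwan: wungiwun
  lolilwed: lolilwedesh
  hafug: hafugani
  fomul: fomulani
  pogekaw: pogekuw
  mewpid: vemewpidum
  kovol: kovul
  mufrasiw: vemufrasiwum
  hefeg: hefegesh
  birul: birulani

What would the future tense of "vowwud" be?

"vowwud" has last vowel 'u'. The stems whose last vowel is 'u' (birul → birulani, fomul → fomulani, hafug → hafugani) add -ani.
So vowwud → vowwudani.

vowwudani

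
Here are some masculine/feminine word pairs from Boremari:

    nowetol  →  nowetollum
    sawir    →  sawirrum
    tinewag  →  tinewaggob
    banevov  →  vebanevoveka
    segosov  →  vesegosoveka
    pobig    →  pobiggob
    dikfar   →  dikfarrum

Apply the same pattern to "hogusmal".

pobig and sawir both have last vowel 'i' yet inflect differently (pobiggob, sawirrum), so the last vowel is not what conditions the rule; the final letter is.
"hogusmal" ends in -l. The one such stem in the data (nowetol → nowetollum) doubles the final consonant and adds -um (as do sawir, dikfar), so the same rule applies.
The other patterns: stems ending in -g double the final consonant and add -ob; stems ending in -v add ve- … -eka around the stem.
So hogusmal → hogusmallum.

hogusmallum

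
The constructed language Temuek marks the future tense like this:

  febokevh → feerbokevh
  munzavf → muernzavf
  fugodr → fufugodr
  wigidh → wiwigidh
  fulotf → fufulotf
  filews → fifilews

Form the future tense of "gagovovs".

gaergovovs

febokevh and wigidh both end in -h yet inflect differently (feerbokevh, wiwigidh), so the final letter is not what conditions the rule; the second-to-last letter is.
"gagovovs" has second-to-last letter 'v'. The stems whose second-to-last letter is 'v' (febokevh → feerbokevh, munzavf → muernzavf) insert -er- after the first vowel.
The other pattern: stems whose second-to-last letter is 'd', 't' or 'w' repeat the first consonant+vowel as a prefix.
So gagovovs → gaergovovs.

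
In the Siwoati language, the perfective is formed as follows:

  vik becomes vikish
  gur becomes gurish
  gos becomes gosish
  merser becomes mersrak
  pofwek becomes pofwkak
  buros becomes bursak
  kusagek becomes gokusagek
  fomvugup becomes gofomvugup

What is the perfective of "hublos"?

hublsak

gur and merser both end in -r yet inflect differently (gurish, mersrak), so the final letter is not what conditions the rule; the number of vowels is.
"hublos" has 2 vowels. The stems with 2 vowels (merser → mersrak, pofwek → pofwkak, buros → bursak) delete the last vowel and add -ak.
The other patterns: stems with 1 vowel add -ish; stems with 3 vowels add the prefix go-.
So hublos → hublsak.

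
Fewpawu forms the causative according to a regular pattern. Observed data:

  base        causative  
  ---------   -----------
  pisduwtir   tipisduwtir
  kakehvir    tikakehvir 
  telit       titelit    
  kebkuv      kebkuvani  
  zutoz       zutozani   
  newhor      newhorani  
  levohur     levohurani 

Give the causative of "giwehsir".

pisduwtir and newhor both end in -r yet inflect differently (tipisduwtir, newhorani), so the final letter is not what conditions the rule; the last vowel is.
"giwehsir" has last vowel 'i'. The stems whose last vowel is 'i' (pisduwtir → tipisduwtir, kakehvir → tikakehvir, telit → titelit) add the prefix ti-.
The other pattern: stems whose last vowel is 'o' or 'u' add -ani.
So giwehsir → tigiwehsir.

tigiwehsir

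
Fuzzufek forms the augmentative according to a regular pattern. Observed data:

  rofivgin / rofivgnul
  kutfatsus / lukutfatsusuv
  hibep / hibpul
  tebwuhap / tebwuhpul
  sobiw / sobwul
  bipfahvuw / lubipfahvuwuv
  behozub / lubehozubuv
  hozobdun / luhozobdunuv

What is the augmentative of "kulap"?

bipfahvuw and sobiw both end in -w yet inflect differently (lubipfahvuwuv, sobwul), so the final letter is not what conditions the rule; the last vowel is.
"kulap" has last vowel 'a'. The one such stem in the data (tebwuhap → tebwuhpul) deletes the last vowel and adds -ul (as do sobiw, hibep), so the same rule applies.
The other pattern: stems whose last vowel is 'u' add lu- … -uv around the stem.
So kulap → kulpul.

kulpul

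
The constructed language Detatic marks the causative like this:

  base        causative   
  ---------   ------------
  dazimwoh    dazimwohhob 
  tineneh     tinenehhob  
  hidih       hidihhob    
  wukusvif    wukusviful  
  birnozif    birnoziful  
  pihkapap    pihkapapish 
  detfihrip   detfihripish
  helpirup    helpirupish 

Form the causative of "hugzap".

hugzapish

"hugzap" ends in -p. The stems ending in -p (pihkapap → pihkapapish, detfihrip → detfihripish, helpirup → helpirupish) add -ish.
The other patterns: stems ending in -h double the final consonant and add -ob; stems ending in -f add -ul.
So hugzap → hugzapish.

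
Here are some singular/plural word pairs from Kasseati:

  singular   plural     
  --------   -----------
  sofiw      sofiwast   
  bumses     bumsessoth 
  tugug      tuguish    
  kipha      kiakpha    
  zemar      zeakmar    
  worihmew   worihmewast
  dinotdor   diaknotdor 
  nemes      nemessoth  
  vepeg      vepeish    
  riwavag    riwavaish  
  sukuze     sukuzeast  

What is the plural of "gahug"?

nemes and vepeg both have last vowel 'e' yet inflect differently (nemessoth, vepeish), so the last vowel is not what conditions the rule; the final letter is.
"gahug" ends in -g. The stems ending in -g (tugug → tuguish, vepeg → vepeish, riwavag → riwavaish) drop the final letter and add -ish.
So gahug → gahuish.

gahuish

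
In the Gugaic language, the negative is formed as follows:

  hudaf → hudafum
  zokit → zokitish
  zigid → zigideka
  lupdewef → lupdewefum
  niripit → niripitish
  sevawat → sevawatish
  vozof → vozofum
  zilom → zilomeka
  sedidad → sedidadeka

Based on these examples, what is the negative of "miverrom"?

miverromeka

hudaf and sevawat both have last vowel 'a' yet inflect differently (hudafum, sevawatish), so the last vowel is not what conditions the rule; the final letter is.
"miverrom" ends in -m. The one such stem in the data (zilom → zilomeka) adds -eka, so the same rule applies.
The other patterns: stems ending in -f add -um; stems ending in -t add -ish.
So miverrom → miverromeka.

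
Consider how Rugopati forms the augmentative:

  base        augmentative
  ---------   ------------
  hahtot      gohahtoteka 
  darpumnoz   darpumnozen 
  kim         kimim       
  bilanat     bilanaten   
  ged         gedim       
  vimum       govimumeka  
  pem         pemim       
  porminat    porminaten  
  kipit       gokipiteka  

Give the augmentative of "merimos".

kim and vimum both end in -m yet inflect differently (kimim, govimumeka), so the final letter is not what conditions the rule; the number of vowels is.
"merimos" has 3 vowels. The stems with 3 vowels (porminat → porminaten, bilanat → bilanaten, darpumnoz → darpumnozen) add -en.
The other patterns: stems with 1 vowel add -im; stems with 2 vowels add go- … -eka around the stem.
So merimos → merimosen.

merimosen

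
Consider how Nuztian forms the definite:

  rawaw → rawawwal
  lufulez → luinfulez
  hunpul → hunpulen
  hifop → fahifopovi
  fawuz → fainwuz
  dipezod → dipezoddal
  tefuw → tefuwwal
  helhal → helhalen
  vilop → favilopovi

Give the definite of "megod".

vilop and dipezod both have last vowel 'o' yet inflect differently (favilopovi, dipezoddal), so the last vowel is not what conditions the rule; the final letter is.
"megod" ends in -d. The one such stem in the data (dipezod → dipezoddal) doubles the final consonant and adds -al (as do rawaw, tefuw), so the same rule applies.
So megod → megoddal.

megoddal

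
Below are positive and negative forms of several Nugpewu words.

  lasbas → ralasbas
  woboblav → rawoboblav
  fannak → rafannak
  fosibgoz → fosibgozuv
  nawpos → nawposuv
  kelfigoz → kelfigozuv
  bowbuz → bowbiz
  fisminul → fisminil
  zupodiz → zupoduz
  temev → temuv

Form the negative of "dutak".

lasbas and nawpos both end in -s yet inflect differently (ralasbas, nawposuv), so the final letter is not what conditions the rule; the last vowel is.
"dutak" has last vowel 'a'. The stems whose last vowel is 'a' (lasbas → ralasbas, woboblav → rawoboblav, fannak → rafannak) add the prefix ra-.
So dutak → radutak.

radutak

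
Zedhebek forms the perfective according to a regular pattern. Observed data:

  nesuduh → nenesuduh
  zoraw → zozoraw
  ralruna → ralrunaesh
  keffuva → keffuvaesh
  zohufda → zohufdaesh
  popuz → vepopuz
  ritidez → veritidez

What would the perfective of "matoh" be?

mamatoh

"matoh" ends in -h. The one such stem in the data (nesuduh → nenesuduh) repeats the first consonant+vowel as a prefix (as does zoraw), so the same rule applies.
So matoh → mamatoh.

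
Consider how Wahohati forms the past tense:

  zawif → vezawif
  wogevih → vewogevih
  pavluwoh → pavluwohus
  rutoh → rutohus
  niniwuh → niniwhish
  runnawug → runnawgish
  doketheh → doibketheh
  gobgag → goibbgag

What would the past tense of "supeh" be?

wogevih and pavluwoh both end in -h yet inflect differently (vewogevih, pavluwohus), so the final letter is not what conditions the rule; the last vowel is.
"supeh" has last vowel 'e'. The one such stem in the data (doketheh → doibketheh) inserts -ib- after the first vowel (as does gobgag), so the same rule applies.
So supeh → suibpeh.

suibpeh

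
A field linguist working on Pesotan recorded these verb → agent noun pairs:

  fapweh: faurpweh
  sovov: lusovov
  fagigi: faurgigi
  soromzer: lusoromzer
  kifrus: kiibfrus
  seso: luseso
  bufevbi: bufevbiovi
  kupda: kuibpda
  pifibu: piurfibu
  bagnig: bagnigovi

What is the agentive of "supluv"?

lusupluv

"supluv" begins with s-. The stems beginning with s- (seso → luseso, sovov → lusovov, soromzer → lusoromzer) add the prefix lu-.
The other patterns: stems beginning with b- add -ovi; stems beginning with k- insert -ib- after the first vowel; stems beginning with f- or p- insert -ur- after the first vowel.
So supluv → lusupluv.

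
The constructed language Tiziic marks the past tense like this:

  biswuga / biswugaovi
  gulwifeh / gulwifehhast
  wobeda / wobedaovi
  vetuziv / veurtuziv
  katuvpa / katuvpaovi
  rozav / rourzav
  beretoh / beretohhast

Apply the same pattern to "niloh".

wobeda and rozav both have last vowel 'a' yet inflect differently (wobedaovi, rourzav), so the last vowel is not what conditions the rule; the final letter is.
"niloh" ends in -h. The stems ending in -h (gulwifeh → gulwifehhast, beretoh → beretohhast) double the final consonant and add -ast.
So niloh → nilohhast.

nilohhast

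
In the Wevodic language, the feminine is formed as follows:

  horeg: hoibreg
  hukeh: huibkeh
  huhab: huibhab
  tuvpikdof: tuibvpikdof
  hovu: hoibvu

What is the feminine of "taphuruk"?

taibphuruk

Every pair shown (horeg → hoibreg, hukeh → huibkeh, huhab → huibhab, …) follows the same rule: insert -ib- after the first vowel.
So taphuruk → taibphuruk.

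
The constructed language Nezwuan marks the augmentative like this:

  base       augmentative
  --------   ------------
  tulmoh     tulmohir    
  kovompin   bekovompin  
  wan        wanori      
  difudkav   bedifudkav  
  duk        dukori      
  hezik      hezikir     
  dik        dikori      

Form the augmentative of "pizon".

duk and hezik both end in -k yet inflect differently (dukori, hezikir), so the final letter is not what conditions the rule; the number of vowels is.
"pizon" has 2 vowels. The stems with 2 vowels (hezik → hezikir, tulmoh → tulmohir) add -ir.
The other patterns: stems with 1 vowel add -ori; stems with 3 vowels add the prefix be-.
So pizon → pizonir.

pizonir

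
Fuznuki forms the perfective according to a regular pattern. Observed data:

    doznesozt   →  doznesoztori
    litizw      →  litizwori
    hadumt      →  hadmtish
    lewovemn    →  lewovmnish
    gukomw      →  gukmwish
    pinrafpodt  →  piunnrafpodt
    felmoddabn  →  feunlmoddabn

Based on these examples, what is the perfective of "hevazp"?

doznesozt and hadumt both end in -t yet inflect differently (doznesoztori, hadmtish), so the final letter is not what conditions the rule; the second-to-last letter is.
"hevazp" has second-to-last letter 'z'. The stems whose second-to-last letter is 'z' (doznesozt → doznesoztori, litizw → litizwori) add -ori.
So hevazp → hevazpori.

hevazpori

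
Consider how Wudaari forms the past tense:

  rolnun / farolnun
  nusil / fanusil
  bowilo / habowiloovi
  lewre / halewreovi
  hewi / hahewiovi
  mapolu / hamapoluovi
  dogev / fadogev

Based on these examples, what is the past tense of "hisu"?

hahisuovi

hewi and nusil both have last vowel 'i' yet inflect differently (hahewiovi, fanusil), so the last vowel is not what conditions the rule; whether the stem ends in a vowel or a consonant is.
"hisu" ends in a vowel. The stems ending in a vowel (lewre → halewreovi, hewi → hahewiovi, mapolu → hamapoluovi) add ha- … -ovi around the stem.
The other pattern: stems ending in a consonant add the prefix fa-.
So hisu → hahisuovi.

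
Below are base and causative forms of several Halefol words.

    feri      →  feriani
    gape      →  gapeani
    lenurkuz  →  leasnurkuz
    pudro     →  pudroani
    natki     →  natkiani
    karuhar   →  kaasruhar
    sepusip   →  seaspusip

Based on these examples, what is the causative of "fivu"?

natki and sepusip both have last vowel 'i' yet inflect differently (natkiani, seaspusip), so the last vowel is not what conditions the rule; whether the stem ends in a vowel or a consonant is.
"fivu" ends in a vowel. The stems ending in a vowel (natki → natkiani, feri → feriani, gape → gapeani) add -ani.
The other pattern: stems ending in a consonant insert -as- after the first vowel.
So fivu → fivuani.

fivuani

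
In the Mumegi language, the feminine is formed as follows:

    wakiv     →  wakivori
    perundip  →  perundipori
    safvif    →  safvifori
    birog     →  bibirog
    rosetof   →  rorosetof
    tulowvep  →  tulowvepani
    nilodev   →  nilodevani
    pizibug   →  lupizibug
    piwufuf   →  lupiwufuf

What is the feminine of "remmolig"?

remmoligori

safvif and rosetof both end in -f yet inflect differently (safvifori, rorosetof), so the final letter is not what conditions the rule; the last vowel is.
"remmolig" has last vowel 'i'. The stems whose last vowel is 'i' (wakiv → wakivori, perundip → perundipori, safvif → safvifori) add -ori.
So remmolig → remmoligori.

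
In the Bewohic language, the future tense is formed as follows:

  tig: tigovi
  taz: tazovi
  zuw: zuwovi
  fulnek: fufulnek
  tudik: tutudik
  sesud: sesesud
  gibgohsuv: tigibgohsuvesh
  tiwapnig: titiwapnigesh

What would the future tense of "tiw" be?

"tiw" has 1 vowel. The stems with 1 vowel (tig → tigovi, taz → tazovi, zuw → zuwovi) add -ovi.
So tiw → tiwovi.

tiwovi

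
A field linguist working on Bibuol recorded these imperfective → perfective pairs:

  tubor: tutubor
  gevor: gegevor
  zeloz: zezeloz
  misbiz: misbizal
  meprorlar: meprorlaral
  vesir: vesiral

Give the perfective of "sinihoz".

zeloz and misbiz both end in -z yet inflect differently (zezeloz, misbizal), so the final letter is not what conditions the rule; the last vowel is.
"sinihoz" has last vowel 'o'. The stems whose last vowel is 'o' (tubor → tutubor, gevor → gegevor, zeloz → zezeloz) repeat the first consonant+vowel as a prefix.
So sinihoz → sisinihoz.

sisinihoz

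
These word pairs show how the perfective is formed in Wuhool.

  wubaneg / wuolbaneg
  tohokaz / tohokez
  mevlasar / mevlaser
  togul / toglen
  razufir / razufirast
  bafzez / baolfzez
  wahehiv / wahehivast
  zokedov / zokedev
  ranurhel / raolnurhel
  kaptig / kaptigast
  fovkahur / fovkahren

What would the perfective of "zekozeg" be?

tohokaz and bafzez both end in -z yet inflect differently (tohokez, baolfzez), so the final letter is not what conditions the rule; the last vowel is.
"zekozeg" has last vowel 'e'. The stems whose last vowel is 'e' (ranurhel → raolnurhel, bafzez → baolfzez, wubaneg → wuolbaneg) insert -ol- after the first vowel.
The other patterns: stems whose last vowel is 'a' or 'o' change the last vowel to 'e'; stems whose last vowel is 'i' add -ast; stems whose last vowel is 'u' delete the last vowel and add -en.
So zekozeg → zeolkozeg.

zeolkozeg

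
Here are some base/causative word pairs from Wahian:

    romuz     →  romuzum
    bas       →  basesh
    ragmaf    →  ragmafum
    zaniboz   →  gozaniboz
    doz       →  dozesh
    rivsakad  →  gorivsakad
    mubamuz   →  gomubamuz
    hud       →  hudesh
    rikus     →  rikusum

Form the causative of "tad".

tadesh

doz and romuz both end in -z yet inflect differently (dozesh, romuzum), so the final letter is not what conditions the rule; the number of vowels is.
"tad" has 1 vowel. The stems with 1 vowel (hud → hudesh, doz → dozesh, bas → basesh) add -esh.
The other patterns: stems with 2 vowels add -um; stems with 3 vowels add the prefix go-.
So tad → tadesh.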